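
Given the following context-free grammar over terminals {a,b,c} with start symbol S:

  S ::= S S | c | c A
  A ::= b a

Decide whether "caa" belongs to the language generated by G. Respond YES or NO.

CNF form of G:
  S -> S S | T2 A | c
  A -> T0 T1
  T0 -> b
  T1 -> a
  T2 -> c

CYK fill:
  T[0,0] 'c' = {S,T2}  orig:{S}
  T[1,1] 'a' = {T1}  orig:{}
  T[2,2] 'a' = {T1}  orig:{}
  T[0,1] 'ca' = ∅
  T[1,2] 'aa' = ∅
  T[0,2] 'caa' = ∅

S ∉ T[0,2] ⇒ NO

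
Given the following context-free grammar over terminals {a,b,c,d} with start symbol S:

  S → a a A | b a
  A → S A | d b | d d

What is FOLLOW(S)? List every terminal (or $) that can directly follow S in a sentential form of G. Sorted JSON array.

FIRST iteration:
pass 1:
  A via A→d b: +{d}
  S via S→a a A: +{a}
  S via S→b a: +{b}
  FIRST[S]={a,b}  FIRST[A]={d}
pass 2:
  A via A→S A: +{a,b}
  FIRST[S]={a,b}  FIRST[A]={a,b,d}
pass 3: (no change)
  FIRST[S]={a,b}  FIRST[A]={a,b,d}

FOLLOW iteration:
seed FOLLOW(S) with $
iter 1:
  A→S A: FOLLOW(S) ⊇ FIRST(A) = {a,b,d}; new: +{a,b,d}
  S→a a A: FOLLOW(A) ⊇ FOLLOW(S) ⊇ {$,a,b,d}; new: +{$,a,b,d}
  S: {$,a,b,d}  A: {$,a,b,d}
iter 2: done
  S: {$,a,b,d}  A: {$,a,b,d}

FOLLOW(S) = ["$", "a", "b", "d"]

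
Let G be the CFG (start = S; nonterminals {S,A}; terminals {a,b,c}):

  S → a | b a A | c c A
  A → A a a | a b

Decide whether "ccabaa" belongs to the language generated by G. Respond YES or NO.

CNF form of G:
  S -> T1 X4 | T2 X5 | a
  A -> A X3 | T0 T1
  T0 -> a
  T1 -> b
  T2 -> c
  X3 -> T0 T0
  X4 -> T0 A
  X5 -> T2 A

CYK fill:
  cell(0,0) c: {T2}  orig:{}
  cell(1,1) c: {T2}  orig:{}
  cell(2,2) a: {S,T0}  orig:{S}
  cell(3,3) b: {T1}  orig:{}
  cell(4,4) a: {S,T0}  orig:{S}
  cell(5,5) a: {S,T0}  orig:{S}
  cell(0,1) cc: ∅
  cell(1,2) ca: ∅
  cell(2,3) ab: {A}
  cell(3,4) ba: ∅
  cell(4,5) aa: {X3}  orig:{}
  cell(0,2) cca: ∅
  cell(1,3) cab: {X5}  orig:{}
  cell(2,4) aba: ∅
  cell(3,5) baa: ∅
  cell(0,3) ccab: {S}
  cell(1,4) caba: ∅
  cell(2,5) abaa: {A}
  cell(0,4) ccaba: ∅
  cell(1,5) cabaa: {X5}  orig:{}
  cell(0,5) ccabaa: {S}

S ∈ T[0,5] ⇒ YES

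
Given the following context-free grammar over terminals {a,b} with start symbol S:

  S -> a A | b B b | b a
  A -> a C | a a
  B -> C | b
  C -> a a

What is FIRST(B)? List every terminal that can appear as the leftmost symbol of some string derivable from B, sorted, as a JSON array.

Compute FIRST by fixpoint:
[1]
  A via A→a C: +{a}
  B via B→b: +{b}
  C via C→a a: +{a}
  S via S→a A: +{a}
  S via S→b B b: +{b}
  FIRST[S]={a,b}  FIRST[A]={a}  FIRST[B]={b}  FIRST[C]={a}
[2]
  B via B→C: +{a}
  FIRST[S]={a,b}  FIRST[A]={a}  FIRST[B]={a,b}  FIRST[C]={a}
[3] — fixpoint
  FIRST[S]={a,b}  FIRST[A]={a}  FIRST[B]={a,b}  FIRST[C]={a}

FIRST(B) = ["a", "b"]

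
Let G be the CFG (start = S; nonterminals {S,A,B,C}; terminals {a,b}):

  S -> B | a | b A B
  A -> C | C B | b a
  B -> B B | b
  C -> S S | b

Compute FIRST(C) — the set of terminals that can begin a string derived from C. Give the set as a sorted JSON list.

Compute FIRST by fixpoint:
round 1:
  A via A→b a: +{b}
  B via B→b: +{b}
  C via C→b: +{b}
  S via S→B: +{b}
  S via S→a: +{a}
  S: {a,b}  A: {b}  B: {b}  C: {b}
round 2:
  C via C→S S: +{a}
  S: {a,b}  A: {b}  B: {b}  C: {a,b}
round 3:
  A via A→C: +{a}
  S: {a,b}  A: {a,b}  B: {b}  C: {a,b}
round 4: — fixpoint
  S: {a,b}  A: {a,b}  B: {b}  C: {a,b}

FIRST(C) = ["a", "b"]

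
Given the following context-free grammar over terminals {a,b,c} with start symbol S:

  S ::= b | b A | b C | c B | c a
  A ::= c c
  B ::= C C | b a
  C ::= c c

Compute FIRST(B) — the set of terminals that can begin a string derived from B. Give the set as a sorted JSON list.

FIRST sets, iterate to fixpoint:
iter 1:
  A via A→c c: +{c}
  B via B→b a: +{b}
  C via C→c c: +{c}
  S via S→b: +{b}
  S via S→c B: +{c}
  FIRST[S]={b,c}  FIRST[A]={c}  FIRST[B]={b}  FIRST[C]={c}
iter 2:
  B via B→C C: +{c}
  FIRST[S]={b,c}  FIRST[A]={c}  FIRST[B]={b,c}  FIRST[C]={c}
iter 3: done
  FIRST[S]={b,c}  FIRST[A]={c}  FIRST[B]={b,c}  FIRST[C]={c}

FIRST(B) = ["b", "c"]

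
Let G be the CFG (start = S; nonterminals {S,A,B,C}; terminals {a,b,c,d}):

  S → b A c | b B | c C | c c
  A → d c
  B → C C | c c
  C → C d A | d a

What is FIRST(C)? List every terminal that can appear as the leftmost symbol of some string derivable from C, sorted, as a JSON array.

FIRST sets, iterate to fixpoint:
[1]
  A via A→d c: +{d}
  B via B→c c: +{c}
  C via C→d a: +{d}
  S via S→b A c: +{b}
  S via S→c C: +{c}
  FIRST[S]={b,c}  FIRST[A]={d}  FIRST[B]={c}  FIRST[C]={d}
[2]
  B via B→C C: +{d}
  FIRST[S]={b,c}  FIRST[A]={d}  FIRST[B]={c,d}  FIRST[C]={d}
[3] (stable)
  FIRST[S]={b,c}  FIRST[A]={d}  FIRST[B]={c,d}  FIRST[C]={d}

FIRST(C) = ["d"]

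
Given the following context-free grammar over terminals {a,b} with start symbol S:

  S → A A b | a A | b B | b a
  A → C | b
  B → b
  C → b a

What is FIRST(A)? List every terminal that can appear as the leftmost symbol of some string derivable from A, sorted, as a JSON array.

FIRST sets, iterate to fixpoint:
pass 1:
  A via A→b: +{b}
  B via B→b: +{b}
  C via C→b a: +{b}
  S via S→A A b: +{b}
  S via S→a A: +{a}
  FIRST(S)={a,b}  FIRST(A)={b}  FIRST(B)={b}  FIRST(C)={b}
pass 2: done
  FIRST(S)={a,b}  FIRST(A)={b}  FIRST(B)={b}  FIRST(C)={b}

FIRST(A) = ["b"]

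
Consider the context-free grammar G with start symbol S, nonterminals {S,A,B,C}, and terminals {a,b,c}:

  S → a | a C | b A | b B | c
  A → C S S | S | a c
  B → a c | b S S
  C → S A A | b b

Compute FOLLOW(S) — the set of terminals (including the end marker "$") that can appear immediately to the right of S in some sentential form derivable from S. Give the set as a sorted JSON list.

FIRST sets, iterate to fixpoint:
[1]
  A via A→a c: +{a}
  B via B→a c: +{a}
  B via B→b S S: +{b}
  C via C→b b: +{b}
  S via S→a: +{a}
  S via S→b A: +{b}
  S via S→c: +{c}
  S: {a,b,c}  A: {a}  B: {a,b}  C: {b}
[2]
  A via A→C S S: +{b}
  A via A→S: +{c}
  C via C→S A A: +{a,c}
  S: {a,b,c}  A: {a,b,c}  B: {a,b}  C: {a,b,c}
[3] (no change)
  S: {a,b,c}  A: {a,b,c}  B: {a,b}  C: {a,b,c}

Compute FOLLOW by fixpoint:
initialize: $ ∈ FOLLOW(S)
iter 1:
  A→C S S: FOLLOW(C) ⊇ FIRST(S) = {a,b,c}; new: +{a,b,c}
  A→C S S: FOLLOW(S) ⊇ FIRST(S) = {a,b,c}; new: +{a,b,c}
  C→S A A: FOLLOW(A) ⊇ FIRST(A) = {a,b,c}; new: +{a,b,c}
  S→a C: FOLLOW(C) ⊇ FOLLOW(S) ⊇ {$,a,b,c}; new: +{$}
  S→b A: FOLLOW(A) ⊇ FOLLOW(S) ⊇ {$,a,b,c}; new: +{$}
  S→b B: FOLLOW(B) ⊇ FOLLOW(S) ⊇ {$,a,b,c}; new: +{$,a,b,c}
  S: {$,a,b,c}  A: {$,a,b,c}  B: {$,a,b,c}  C: {$,a,b,c}
iter 2: (stable)
  S: {$,a,b,c}  A: {$,a,b,c}  B: {$,a,b,c}  C: {$,a,b,c}

FOLLOW(S) = ["$", "a", "b", "c"]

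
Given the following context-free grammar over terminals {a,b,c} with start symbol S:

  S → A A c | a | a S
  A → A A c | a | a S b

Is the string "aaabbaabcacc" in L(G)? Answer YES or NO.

Convert to CNF:
  S -> A X5 | T1 S | a
  A -> A X3 | T1 X4 | a
  T0 -> c
  T1 -> a
  T2 -> b
  X3 -> A T0
  X4 -> S T2
  X5 -> A T0

CYK fill:
  T[0,0] 'a' = {A,S,T1}  orig:{A,S}
  T[1,1] 'a' = {A,S,T1}  orig:{A,S}
  T[2,2] 'a' = {A,S,T1}  orig:{A,S}
  T[3,3] 'b' = {T2}  orig:{}
  T[4,4] 'b' = {T2}  orig:{}
  T[5,5] 'a' = {A,S,T1}  orig:{A,S}
  T[6,6] 'a' = {A,S,T1}  orig:{A,S}
  T[7,7] 'b' = {T2}  orig:{}
  T[8,8] 'c' = {T0}  orig:{}
  T[9,9] 'a' = {A,S,T1}  orig:{A,S}
  T[10,10] 'c' = {T0}  orig:{}
  T[11,11] 'c' = {T0}  orig:{}
  T[0,1] 'aa' = {S}
  T[1,2] 'aa' = {S}
  T[2,3] 'ab' = {X4}  orig:{}
  T[3,4] 'bb' = ∅
  T[4,5] 'ba' = ∅
  T[5,6] 'aa' = {S}
  T[6,7] 'ab' = {X4}  orig:{}
  T[7,8] 'bc' = ∅
  T[8,9] 'ca' = ∅
  T[9,10] 'ac' = {X3,X5}  orig:{}
  T[10,11] 'cc' = ∅
  T[0,2] 'aaa' = {S}
  T[1,3] 'aab' = {A,X4}  orig:{A}
  T[2,4] 'abb' = ∅
  T[3,5] 'bba' = ∅
  T[4,6] 'baa' = ∅
  T[5,7] 'aab' = {A,X4}  orig:{A}
  T[6,8] 'abc' = ∅
  T[7,9] 'bca' = ∅
  T[8,10] 'cac' = ∅
  T[9,11] 'acc' = ∅
  T[0,3] 'aaab' = {A,X4}  orig:{A}
  T[1,4] 'aabb' = ∅
  T[2,5] 'abba' = ∅
  T[3,6] 'bbaa' = ∅
  T[4,7] 'baab' = ∅
  T[5,8] 'aabc' = {X3,X5}  orig:{}
  T[6,9] 'abca' = ∅
  T[7,10] 'bcac' = ∅
  T[8,11] 'cacc' = ∅
  T[0,4] 'aaabb' = ∅
  T[1,5] 'aabba' = ∅
  T[2,6] 'abbaa' = ∅
  T[3,7] 'bbaab' = ∅
  T[4,8] 'baabc' = ∅
  T[5,9] 'aabca' = ∅
  T[6,10] 'abcac' = ∅
  T[7,11] 'bcacc' = ∅
  T[0,5] 'aaabba' = ∅
  T[1,6] 'aabbaa' = ∅
  T[2,7] 'abbaab' = ∅
  T[3,8] 'bbaabc' = ∅
  T[4,9] 'baabca' = ∅
  T[5,10] 'aabcac' = ∅
  T[6,11] 'abcacc' = ∅
  T[0,6] 'aaabbaa' = ∅
  T[1,7] 'aabbaab' = ∅
  T[2,8] 'abbaabc' = ∅
  T[3,9] 'bbaabca' = ∅
  T[4,10] 'baabcac' = ∅
  T[5,11] 'aabcacc' = ∅
  T[0,7] 'aaabbaab' = ∅
  T[1,8] 'aabbaabc' = ∅
  T[2,9] 'abbaabca' = ∅
  T[3,10] 'bbaabcac' = ∅
  T[4,11] 'baabcacc' = ∅
  T[0,8] 'aaabbaabc' = ∅
  T[1,9] 'aabbaabca' = ∅
  T[2,10] 'abbaabcac' = ∅
  T[3,11] 'bbaabcacc' = ∅
  T[0,9] 'aaabbaabca' = ∅
  T[1,10] 'aabbaabcac' = ∅
  T[2,11] 'abbaabcacc' = ∅
  T[0,10] 'aaabbaabcac' = ∅
  T[1,11] 'aabbaabcacc' = ∅
  T[0,11] 'aaabbaabcacc' = ∅

S ∉ T[0,11] ⇒ NO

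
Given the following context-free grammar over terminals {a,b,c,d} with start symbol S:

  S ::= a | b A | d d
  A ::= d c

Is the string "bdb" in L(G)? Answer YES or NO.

CNF form of G:
  S -> T0 T0 | T2 A | a
  A -> T0 T1
  T0 -> d
  T1 -> c
  T2 -> b

CYK fill:
  T[0,0] 'b' = {T2}  orig:{}
  T[1,1] 'd' = {T0}  orig:{}
  T[2,2] 'b' = {T2}  orig:{}
  T[0,1] 'bd' = ∅
  T[1,2] 'db' = ∅
  T[0,2] 'bdb' = ∅

S ∉ T[0,2] ⇒ NO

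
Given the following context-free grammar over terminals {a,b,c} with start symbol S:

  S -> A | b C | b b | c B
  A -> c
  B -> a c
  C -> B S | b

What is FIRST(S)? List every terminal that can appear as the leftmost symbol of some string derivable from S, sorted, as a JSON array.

FIRST iteration:
[1]
  A via A→c: +{c}
  B via B→a c: +{a}
  C via C→B S: +{a}
  C via C→b: +{b}
  S via S→A: +{c}
  S via S→b C: +{b}
  FIRST[S]={b,c}  FIRST[A]={c}  FIRST[B]={a}  FIRST[C]={a,b}
[2] (stable)
  FIRST[S]={b,c}  FIRST[A]={c}  FIRST[B]={a}  FIRST[C]={a,b}

FIRST(S) = ["b", "c"]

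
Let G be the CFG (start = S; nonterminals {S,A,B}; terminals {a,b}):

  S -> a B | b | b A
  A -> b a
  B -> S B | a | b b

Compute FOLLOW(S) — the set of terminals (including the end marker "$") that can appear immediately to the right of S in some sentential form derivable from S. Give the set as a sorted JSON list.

Compute FIRST by fixpoint:
iter 1:
  A via A→b a: +{b}
  B via B→a: +{a}
  B via B→b b: +{b}
  S via S→a B: +{a}
  S via S→b: +{b}
  S: {a,b}  A: {b}  B: {a,b}
iter 2: done
  S: {a,b}  A: {b}  B: {a,b}

FOLLOW iteration:
seed FOLLOW(S) with $
round 1:
  B→S B: FOLLOW(S) ⊇ FIRST(B) = {a,b}; new: +{a,b}
  S→a B: FOLLOW(B) ⊇ FOLLOW(S) ⊇ {$,a,b}; new: +{$,a,b}
  S→b A: FOLLOW(A) ⊇ FOLLOW(S) ⊇ {$,a,b}; new: +{$,a,b}
  FOLLOW[S]={$,a,b}  FOLLOW[A]={$,a,b}  FOLLOW[B]={$,a,b}
round 2: (no change)
  FOLLOW[S]={$,a,b}  FOLLOW[A]={$,a,b}  FOLLOW[B]={$,a,b}

FOLLOW(S) = ["$", "a", "b"]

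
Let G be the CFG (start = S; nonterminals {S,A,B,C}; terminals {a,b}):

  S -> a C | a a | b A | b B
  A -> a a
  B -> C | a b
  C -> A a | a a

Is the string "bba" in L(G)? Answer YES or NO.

Convert to CNF:
  S -> T0 C | T0 T0 | T1 A | T1 B
  A -> T0 T0
  B -> A T0 | T0 T0 | T0 T1
  C -> A T0 | T0 T0
  T0 -> a
  T1 -> b

CYK table (by increasing span):
  [0..0]={T1}  "b"  orig:{}
  [1..1]={T1}  "b"  orig:{}
  [2..2]={T0}  "a"  orig:{}
  [0..1]=∅  "bb"
  [1..2]=∅  "ba"
  [0..2]=∅  "bba"

S ∉ T[0,2] ⇒ NO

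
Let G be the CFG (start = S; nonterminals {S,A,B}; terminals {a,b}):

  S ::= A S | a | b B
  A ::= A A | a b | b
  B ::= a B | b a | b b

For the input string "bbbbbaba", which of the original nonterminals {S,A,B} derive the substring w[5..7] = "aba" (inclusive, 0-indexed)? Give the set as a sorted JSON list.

CNF form of G:
  S -> A S | T1 B | a
  A -> A A | T0 T1 | b
  B -> T0 B | T1 T0 | T1 T1
  T0 -> a
  T1 -> b

Fill CYK table bottom-up — only the sub-triangle for w[5..7]:
  [5..5]={S,T0}  "a"  orig:{S}
  [6..6]={A,T1}  "b"  orig:{A}
  [7..7]={S,T0}  "a"  orig:{S}
  [5..6]={A}  "ab"
  [6..7]={B,S}  "ba"
  [5..7]={B,S}  "aba"

Original NTs in T[5,7] deriving "aba": ["B", "S"]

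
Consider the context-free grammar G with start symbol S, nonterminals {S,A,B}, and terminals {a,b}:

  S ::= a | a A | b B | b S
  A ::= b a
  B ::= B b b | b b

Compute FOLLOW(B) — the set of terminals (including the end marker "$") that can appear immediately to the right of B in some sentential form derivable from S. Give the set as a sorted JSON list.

FIRST iteration:
[1]
  A via A→b a: +{b}
  B via B→b b: +{b}
  S via S→a: +{a}
  S via S→b B: +{b}
  FIRST[S]={a,b}  FIRST[A]={b}  FIRST[B]={b}
[2] — fixpoint
  FIRST[S]={a,b}  FIRST[A]={b}  FIRST[B]={b}

FOLLOW iteration:
initialize: $ ∈ FOLLOW(S)
pass 1:
  B→B b b: FOLLOW(B) ⊇ FIRST(b) = {b}; new: +{b}
  S→a A: FOLLOW(A) ⊇ FOLLOW(S) ⊇ {$}; new: +{$}
  S→b B: FOLLOW(B) ⊇ FOLLOW(S) ⊇ {$}; new: +{$}
  FOLLOW(S)={$}  FOLLOW(A)={$}  FOLLOW(B)={$,b}
pass 2: (no change)
  FOLLOW(S)={$}  FOLLOW(A)={$}  FOLLOW(B)={$,b}

FOLLOW(B) = ["$", "b"]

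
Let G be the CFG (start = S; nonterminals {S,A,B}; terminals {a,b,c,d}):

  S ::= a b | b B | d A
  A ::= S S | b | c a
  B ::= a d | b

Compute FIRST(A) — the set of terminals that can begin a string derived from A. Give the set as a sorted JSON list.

FIRST sets, iterate to fixpoint:
[1]
  A via A→b: +{b}
  A via A→c a: +{c}
  B via B→a d: +{a}
  B via B→b: +{b}
  S via S→a b: +{a}
  S via S→b B: +{b}
  S via S→d A: +{d}
  FIRST(S)={a,b,d}  FIRST(A)={b,c}  FIRST(B)={a,b}
[2]
  A via A→S S: +{a,d}
  FIRST(S)={a,b,d}  FIRST(A)={a,b,c,d}  FIRST(B)={a,b}
[3] — fixpoint
  FIRST(S)={a,b,d}  FIRST(A)={a,b,c,d}  FIRST(B)={a,b}

FIRST(A) = ["a", "b", "c", "d"]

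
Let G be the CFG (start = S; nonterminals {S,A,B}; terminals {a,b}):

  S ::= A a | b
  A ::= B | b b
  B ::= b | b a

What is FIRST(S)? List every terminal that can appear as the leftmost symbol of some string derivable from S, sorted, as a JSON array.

FIRST sets, iterate to fixpoint:
round 1:
  A via A→b b: +{b}
  B via B→b: +{b}
  S via S→A a: +{b}
  FIRST(S)={b}  FIRST(A)={b}  FIRST(B)={b}
round 2: — fixpoint
  FIRST(S)={b}  FIRST(A)={b}  FIRST(B)={b}

FIRST(S) = ["b"]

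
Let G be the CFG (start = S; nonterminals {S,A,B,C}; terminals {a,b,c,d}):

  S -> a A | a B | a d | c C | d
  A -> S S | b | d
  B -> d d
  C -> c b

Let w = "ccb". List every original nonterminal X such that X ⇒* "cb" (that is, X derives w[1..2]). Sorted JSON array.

CNF form of G:
  S -> T1 C | T3 A | T3 B | T3 T0 | d
  A -> S S | b | d
  B -> T0 T0
  C -> T1 T2
  T0 -> d
  T1 -> c
  T2 -> b
  T3 -> a

CYK table (by increasing span), restricted to cells inside w[1..2]:
  cell(1,1) c: {T1}  orig:{}
  cell(2,2) b: {A,T2}  orig:{A}
  cell(1,2) cb: {C}

Original NTs in T[1,2] deriving "cb": ["C"]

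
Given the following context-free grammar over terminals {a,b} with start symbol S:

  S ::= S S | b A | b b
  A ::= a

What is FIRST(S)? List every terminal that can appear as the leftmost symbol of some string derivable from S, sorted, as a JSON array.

Compute FIRST by fixpoint:
iter 1:
  A via A→a: +{a}
  S via S→b A: +{b}
  FIRST[S]={b}  FIRST[A]={a}
iter 2: (no change)
  FIRST[S]={b}  FIRST[A]={a}

FIRST(S) = ["b"]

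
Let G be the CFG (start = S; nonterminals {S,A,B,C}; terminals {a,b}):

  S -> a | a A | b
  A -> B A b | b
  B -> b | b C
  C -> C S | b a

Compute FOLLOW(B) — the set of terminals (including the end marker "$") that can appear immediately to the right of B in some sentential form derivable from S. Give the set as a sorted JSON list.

Compute FIRST by fixpoint:
pass 1:
  A via A→b: +{b}
  B via B→b: +{b}
  C via C→b a: +{b}
  S via S→a: +{a}
  S via S→b: +{b}
  S: {a,b}  A: {b}  B: {b}  C: {b}
pass 2: (stable)
  S: {a,b}  A: {b}  B: {b}  C: {b}

Compute FOLLOW by fixpoint:
seed FOLLOW(S) with $
round 1:
  A→B A b: FOLLOW(B) ⊇ FIRST(A) = {b}; new: +{b}
  A→B A b: FOLLOW(A) ⊇ FIRST(b) = {b}; new: +{b}
  B→b C: FOLLOW(C) ⊇ FOLLOW(B) ⊇ {b}; new: +{b}
  C→C S: FOLLOW(C) ⊇ FIRST(S) = {a,b}; new: +{a}
  C→C S: FOLLOW(S) ⊇ FOLLOW(C) ⊇ {a,b}; new: +{a,b}
  S→a A: FOLLOW(A) ⊇ FOLLOW(S) ⊇ {$,a,b}; new: +{$,a}
  S: {$,a,b}  A: {$,a,b}  B: {b}  C: {a,b}
round 2: (stable)
  S: {$,a,b}  A: {$,a,b}  B: {b}  C: {a,b}

FOLLOW(B) = ["b"]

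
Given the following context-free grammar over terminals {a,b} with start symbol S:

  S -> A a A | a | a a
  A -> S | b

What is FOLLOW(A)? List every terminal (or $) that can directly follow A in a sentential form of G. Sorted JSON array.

FIRST iteration:
[1]
  A via A→b: +{b}
  S via S→A a A: +{b}
  S via S→a: +{a}
  S: {a,b}  A: {b}
[2]
  A via A→S: +{a}
  S: {a,b}  A: {a,b}
[3] — fixpoint
  S: {a,b}  A: {a,b}

Compute FOLLOW by fixpoint:
FOLLOW(S) := {$}
round 1:
  S→A a A: FOLLOW(A) ⊇ FIRST(a) = {a}; new: +{a}
  S→A a A: FOLLOW(A) ⊇ FOLLOW(S) ⊇ {$}; new: +{$}
  FOLLOW(S)={$}  FOLLOW(A)={$,a}
round 2:
  A→S: FOLLOW(S) ⊇ FOLLOW(A) ⊇ {$,a}; new: +{a}
  FOLLOW(S)={$,a}  FOLLOW(A)={$,a}
round 3: — fixpoint
  FOLLOW(S)={$,a}  FOLLOW(A)={$,a}

FOLLOW(A) = ["$", "a"]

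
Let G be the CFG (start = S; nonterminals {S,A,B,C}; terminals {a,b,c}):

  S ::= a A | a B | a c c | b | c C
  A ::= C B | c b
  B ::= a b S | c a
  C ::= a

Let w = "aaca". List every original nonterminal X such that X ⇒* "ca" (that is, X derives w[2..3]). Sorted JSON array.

Convert to CNF:
  S -> T0 C | T2 A | T2 B | T2 X4 | b
  A -> C B | T0 T1
  B -> T0 T2 | T2 X3
  C -> a
  T0 -> c
  T1 -> b
  T2 -> a
  X3 -> T1 S
  X4 -> T0 T0

CYK fill — only the sub-triangle for w[2..3]:
  [2..2]={T0}  "c"  orig:{}
  [3..3]={C,T2}  "a"  orig:{C}
  [2..3]={B,S}  "ca"

Original NTs in T[2,3] deriving "ca": ["B", "S"]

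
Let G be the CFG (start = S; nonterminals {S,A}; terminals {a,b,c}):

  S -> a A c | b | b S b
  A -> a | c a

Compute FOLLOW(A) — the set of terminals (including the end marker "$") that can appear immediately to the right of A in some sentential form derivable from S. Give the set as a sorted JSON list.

FIRST iteration:
iter 1:
  A via A→a: +{a}
  A via A→c a: +{c}
  S via S→a A c: +{a}
  S via S→b: +{b}
  FIRST(S)={a,b}  FIRST(A)={a,c}
iter 2: (no change)
  FIRST(S)={a,b}  FIRST(A)={a,c}

FOLLOW iteration:
FOLLOW(S) := {$}
round 1:
  S→a A c: FOLLOW(A) ⊇ FIRST(c) = {c}; new: +{c}
  S→b S b: FOLLOW(S) ⊇ FIRST(b) = {b}; new: +{b}
  FOLLOW(S)={$,b}  FOLLOW(A)={c}
round 2: (no change)
  FOLLOW(S)={$,b}  FOLLOW(A)={c}

FOLLOW(A) = ["c"]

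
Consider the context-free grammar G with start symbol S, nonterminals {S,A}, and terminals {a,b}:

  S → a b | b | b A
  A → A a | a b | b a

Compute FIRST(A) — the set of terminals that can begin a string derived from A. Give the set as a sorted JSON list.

Compute FIRST by fixpoint:
iter 1:
  A via A→a b: +{a}
  A via A→b a: +{b}
  S via S→a b: +{a}
  S via S→b: +{b}
  FIRST[S]={a,b}  FIRST[A]={a,b}
iter 2: — fixpoint
  FIRST[S]={a,b}  FIRST[A]={a,b}

FIRST(A) = ["a", "b"]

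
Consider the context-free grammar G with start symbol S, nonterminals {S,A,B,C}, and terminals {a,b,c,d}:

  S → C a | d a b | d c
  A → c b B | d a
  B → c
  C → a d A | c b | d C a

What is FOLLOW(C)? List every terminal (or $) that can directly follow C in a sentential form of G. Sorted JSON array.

FIRST sets, iterate to fixpoint:
[1]
  A via A→c b B: +{c}
  A via A→d a: +{d}
  B via B→c: +{c}
  C via C→a d A: +{a}
  C via C→c b: +{c}
  C via C→d C a: +{d}
  S via S→C a: +{a,c,d}
  FIRST[S]={a,c,d}  FIRST[A]={c,d}  FIRST[B]={c}  FIRST[C]={a,c,d}
[2] (stable)
  FIRST[S]={a,c,d}  FIRST[A]={c,d}  FIRST[B]={c}  FIRST[C]={a,c,d}

Compute FOLLOW by fixpoint:
FOLLOW(S) := {$}
iter 1:
  C→d C a: FOLLOW(C) ⊇ FIRST(a) = {a}; new: +{a}
  FOLLOW[S]={$}  FOLLOW[A]={}  FOLLOW[B]={}  FOLLOW[C]={a}
iter 2:
  C→a d A: FOLLOW(A) ⊇ FOLLOW(C) ⊇ {a}; new: +{a}
  FOLLOW[S]={$}  FOLLOW[A]={a}  FOLLOW[B]={}  FOLLOW[C]={a}
iter 3:
  A→c b B: FOLLOW(B) ⊇ FOLLOW(A) ⊇ {a}; new: +{a}
  FOLLOW[S]={$}  FOLLOW[A]={a}  FOLLOW[B]={a}  FOLLOW[C]={a}
iter 4: (no change)
  FOLLOW[S]={$}  FOLLOW[A]={a}  FOLLOW[B]={a}  FOLLOW[C]={a}

FOLLOW(C) = ["a"]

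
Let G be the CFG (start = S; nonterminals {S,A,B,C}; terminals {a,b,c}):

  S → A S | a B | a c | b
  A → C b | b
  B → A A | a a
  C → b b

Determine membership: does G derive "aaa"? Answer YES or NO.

Convert to CNF:
  S -> A S | T1 B | T1 T2 | b
  A -> C T0 | b
  B -> A A | T1 T1
  C -> T0 T0
  T0 -> b
  T1 -> a
  T2 -> c

CYK table (by increasing span):
  [0..0]={T1}  "a"  orig:{}
  [1..1]={T1}  "a"  orig:{}
  [2..2]={T1}  "a"  orig:{}
  [0..1]={B}  "aa"
  [1..2]={B}  "aa"
  [0..2]={S}  "aaa"

S ∈ T[0,2] ⇒ YES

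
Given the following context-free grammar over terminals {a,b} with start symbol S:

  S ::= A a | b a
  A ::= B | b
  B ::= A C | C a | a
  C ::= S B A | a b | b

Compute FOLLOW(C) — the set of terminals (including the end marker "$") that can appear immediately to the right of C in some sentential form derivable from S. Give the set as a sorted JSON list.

FIRST sets, iterate to fixpoint:
iter 1:
  A via A→b: +{b}
  B via B→A C: +{b}
  B via B→a: +{a}
  C via C→a b: +{a}
  C via C→b: +{b}
  S via S→A a: +{b}
  FIRST(S)={b}  FIRST(A)={b}  FIRST(B)={a,b}  FIRST(C)={a,b}
iter 2:
  A via A→B: +{a}
  S via S→A a: +{a}
  FIRST(S)={a,b}  FIRST(A)={a,b}  FIRST(B)={a,b}  FIRST(C)={a,b}
iter 3: (stable)
  FIRST(S)={a,b}  FIRST(A)={a,b}  FIRST(B)={a,b}  FIRST(C)={a,b}

FOLLOW sets:
FOLLOW(S) := {$}
round 1:
  B→A C: FOLLOW(A) ⊇ FIRST(C) = {a,b}; new: +{a,b}
  B→C a: FOLLOW(C) ⊇ FIRST(a) = {a}; new: +{a}
  C→S B A: FOLLOW(S) ⊇ FIRST(B) = {a,b}; new: +{a,b}
  C→S B A: FOLLOW(B) ⊇ FIRST(A) = {a,b}; new: +{a,b}
  FOLLOW(S)={$,a,b}  FOLLOW(A)={a,b}  FOLLOW(B)={a,b}  FOLLOW(C)={a}
round 2:
  B→A C: FOLLOW(C) ⊇ FOLLOW(B) ⊇ {a,b}; new: +{b}
  FOLLOW(S)={$,a,b}  FOLLOW(A)={a,b}  FOLLOW(B)={a,b}  FOLLOW(C)={a,b}
round 3: done
  FOLLOW(S)={$,a,b}  FOLLOW(A)={a,b}  FOLLOW(B)={a,b}  FOLLOW(C)={a,b}

FOLLOW(C) = ["a", "b"]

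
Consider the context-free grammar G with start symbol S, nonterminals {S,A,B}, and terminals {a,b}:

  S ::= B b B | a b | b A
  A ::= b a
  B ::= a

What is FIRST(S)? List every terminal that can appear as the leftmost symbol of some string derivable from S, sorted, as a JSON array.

Compute FIRST by fixpoint:
[1]
  A via A→b a: +{b}
  B via B→a: +{a}
  S via S→B b B: +{a}
  S via S→b A: +{b}
  S: {a,b}  A: {b}  B: {a}
[2] done
  S: {a,b}  A: {b}  B: {a}

FIRST(S) = ["a", "b"]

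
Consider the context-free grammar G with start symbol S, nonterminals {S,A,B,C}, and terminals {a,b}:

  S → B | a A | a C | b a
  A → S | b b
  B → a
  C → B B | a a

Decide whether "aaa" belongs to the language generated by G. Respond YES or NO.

CNF form of G:
  S -> T0 A | T0 C | T1 T0 | a
  A -> T0 A | T0 C | T1 T0 | T1 T1 | a
  B -> a
  C -> B B | T0 T0
  T0 -> a
  T1 -> b

CYK table (by increasing span):
  [0..0]={A,B,S,T0}  "a"  orig:{A,B,S}
  [1..1]={A,B,S,T0}  "a"  orig:{A,B,S}
  [2..2]={A,B,S,T0}  "a"  orig:{A,B,S}
  [0..1]={A,C,S}  "aa"
  [1..2]={A,C,S}  "aa"
  [0..2]={A,S}  "aaa"

S ∈ T[0,2] ⇒ YES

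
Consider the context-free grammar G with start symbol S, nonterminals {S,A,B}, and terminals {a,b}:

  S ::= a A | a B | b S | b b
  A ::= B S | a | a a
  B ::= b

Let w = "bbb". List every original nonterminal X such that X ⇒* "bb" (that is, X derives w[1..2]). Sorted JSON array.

CNF form of G:
  S -> T0 A | T0 B | T1 S | T1 T1
  A -> B S | T0 T0 | a
  B -> b
  T0 -> a
  T1 -> b

Fill CYK table bottom-up — only the sub-triangle for w[1..2]:
  [1..1]={B,T1}  "b"  orig:{B}
  [2..2]={B,T1}  "b"  orig:{B}
  [1..2]={S}  "bb"

Original NTs in T[1,2] deriving "bb": ["S"]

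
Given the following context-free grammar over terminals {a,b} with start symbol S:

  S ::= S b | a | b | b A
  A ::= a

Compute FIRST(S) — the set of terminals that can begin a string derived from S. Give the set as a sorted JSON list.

FIRST iteration:
round 1:
  A via A→a: +{a}
  S via S→a: +{a}
  S via S→b: +{b}
  FIRST(S)={a,b}  FIRST(A)={a}
round 2: (no change)
  FIRST(S)={a,b}  FIRST(A)={a}

FIRST(S) = ["a", "b"]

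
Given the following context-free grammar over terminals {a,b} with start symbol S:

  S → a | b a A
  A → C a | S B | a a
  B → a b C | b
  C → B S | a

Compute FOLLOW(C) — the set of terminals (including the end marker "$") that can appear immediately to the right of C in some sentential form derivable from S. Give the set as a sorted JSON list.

Compute FIRST by fixpoint:
round 1:
  A via A→a a: +{a}
  B via B→a b C: +{a}
  B via B→b: +{b}
  C via C→B S: +{a,b}
  S via S→a: +{a}
  S via S→b a A: +{b}
  S: {a,b}  A: {a}  B: {a,b}  C: {a,b}
round 2:
  A via A→C a: +{b}
  S: {a,b}  A: {a,b}  B: {a,b}  C: {a,b}
round 3: (stable)
  S: {a,b}  A: {a,b}  B: {a,b}  C: {a,b}

FOLLOW iteration:
initialize: $ ∈ FOLLOW(S)
iter 1:
  A→C a: FOLLOW(C) ⊇ FIRST(a) = {a}; new: +{a}
  A→S B: FOLLOW(S) ⊇ FIRST(B) = {a,b}; new: +{a,b}
  C→B S: FOLLOW(B) ⊇ FIRST(S) = {a,b}; new: +{a,b}
  S→b a A: FOLLOW(A) ⊇ FOLLOW(S) ⊇ {$,a,b}; new: +{$,a,b}
  FOLLOW(S)={$,a,b}  FOLLOW(A)={$,a,b}  FOLLOW(B)={a,b}  FOLLOW(C)={a}
iter 2:
  A→S B: FOLLOW(B) ⊇ FOLLOW(A) ⊇ {$,a,b}; new: +{$}
  B→a b C: FOLLOW(C) ⊇ FOLLOW(B) ⊇ {$,a,b}; new: +{$,b}
  FOLLOW(S)={$,a,b}  FOLLOW(A)={$,a,b}  FOLLOW(B)={$,a,b}  FOLLOW(C)={$,a,b}
iter 3: (stable)
  FOLLOW(S)={$,a,b}  FOLLOW(A)={$,a,b}  FOLLOW(B)={$,a,b}  FOLLOW(C)={$,a,b}

FOLLOW(C) = ["$", "a", "b"]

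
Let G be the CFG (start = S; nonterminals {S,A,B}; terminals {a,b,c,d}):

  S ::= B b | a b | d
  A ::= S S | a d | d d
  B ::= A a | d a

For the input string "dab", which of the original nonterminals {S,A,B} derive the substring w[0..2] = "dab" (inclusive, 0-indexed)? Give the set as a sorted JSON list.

Convert to CNF:
  S -> B T2 | T0 T2 | d
  A -> S S | T0 T1 | T1 T1
  B -> A T0 | T1 T0
  T0 -> a
  T1 -> d
  T2 -> b

CYK fill (cells [i..j] with 0 ≤ i ≤ j ≤ 2 only):
  cell(0,0) d: {S,T1}  orig:{S}
  cell(1,1) a: {T0}  orig:{}
  cell(2,2) b: {T2}  orig:{}
  cell(0,1) da: {B}
  cell(1,2) ab: {S}
  cell(0,2) dab: {A,S}

Original NTs in T[0,2] deriving "dab": ["A", "S"]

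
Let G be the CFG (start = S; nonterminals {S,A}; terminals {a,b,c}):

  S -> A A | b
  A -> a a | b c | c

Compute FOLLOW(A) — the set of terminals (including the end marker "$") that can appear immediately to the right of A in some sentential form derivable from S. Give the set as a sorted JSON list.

FIRST sets, iterate to fixpoint:
pass 1:
  A via A→a a: +{a}
  A via A→b c: +{b}
  A via A→c: +{c}
  S via S→A A: +{a,b,c}
  S: {a,b,c}  A: {a,b,c}
pass 2: (no change)
  S: {a,b,c}  A: {a,b,c}

Compute FOLLOW by fixpoint:
seed FOLLOW(S) with $
iter 1:
  S→A A: FOLLOW(A) ⊇ FIRST(A) = {a,b,c}; new: +{a,b,c}
  S→A A: FOLLOW(A) ⊇ FOLLOW(S) ⊇ {$}; new: +{$}
  S: {$}  A: {$,a,b,c}
iter 2: (stable)
  S: {$}  A: {$,a,b,c}

FOLLOW(A) = ["$", "a", "b", "c"]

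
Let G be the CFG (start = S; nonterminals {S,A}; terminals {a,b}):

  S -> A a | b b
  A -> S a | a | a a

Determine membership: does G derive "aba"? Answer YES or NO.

Convert to CNF:
  S -> A T0 | T1 T1
  A -> S T0 | T0 T0 | a
  T0 -> a
  T1 -> b

CYK fill:
  T[0,0] 'a' = {A,T0}  orig:{A}
  T[1,1] 'b' = {T1}  orig:{}
  T[2,2] 'a' = {A,T0}  orig:{A}
  T[0,1] 'ab' = ∅
  T[1,2] 'ba' = ∅
  T[0,2] 'aba' = ∅

S ∉ T[0,2] ⇒ NO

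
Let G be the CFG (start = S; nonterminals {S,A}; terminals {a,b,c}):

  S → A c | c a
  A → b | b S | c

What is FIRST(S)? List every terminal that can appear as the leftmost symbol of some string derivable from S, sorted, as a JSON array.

FIRST sets, iterate to fixpoint:
pass 1:
  A via A→b: +{b}
  A via A→c: +{c}
  S via S→A c: +{b,c}
  FIRST(S)={b,c}  FIRST(A)={b,c}
pass 2: (stable)
  FIRST(S)={b,c}  FIRST(A)={b,c}

FIRST(S) = ["b", "c"]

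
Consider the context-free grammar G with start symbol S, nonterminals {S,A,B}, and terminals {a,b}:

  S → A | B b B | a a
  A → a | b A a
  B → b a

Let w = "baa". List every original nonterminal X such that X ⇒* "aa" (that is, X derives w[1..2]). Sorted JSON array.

Convert to CNF:
  S -> B X3 | T0 X4 | T1 T1 | a
  A -> T0 X2 | a
  B -> T0 T1
  T0 -> b
  T1 -> a
  X2 -> A T1
  X3 -> T0 B
  X4 -> A T1

CYK fill, restricted to cells inside w[1..2]:
  T[1,1] 'a' = {A,S,T1}  orig:{A,S}
  T[2,2] 'a' = {A,S,T1}  orig:{A,S}
  T[1,2] 'aa' = {S,X2,X4}  orig:{S}

Original NTs in T[1,2] deriving "aa": ["S"]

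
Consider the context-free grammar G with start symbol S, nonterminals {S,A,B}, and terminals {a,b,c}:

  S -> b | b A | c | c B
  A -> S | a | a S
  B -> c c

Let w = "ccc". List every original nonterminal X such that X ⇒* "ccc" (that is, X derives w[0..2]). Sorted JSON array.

CNF form of G:
  S -> T1 A | T2 B | b | c
  A -> T0 S | T1 A | T2 B | a | b | c
  B -> T2 T2
  T0 -> a
  T1 -> b
  T2 -> c

Fill CYK table bottom-up, restricted to cells inside w[0..2]:
  [0..0]={A,S,T2}  "c"  orig:{A,S}
  [1..1]={A,S,T2}  "c"  orig:{A,S}
  [2..2]={A,S,T2}  "c"  orig:{A,S}
  [0..1]={B}  "cc"
  [1..2]={B}  "cc"
  [0..2]={A,S}  "ccc"

Original NTs in T[0,2] deriving "ccc": ["A", "S"]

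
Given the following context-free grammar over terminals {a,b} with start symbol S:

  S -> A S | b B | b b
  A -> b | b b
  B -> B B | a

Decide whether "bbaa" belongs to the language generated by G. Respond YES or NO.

Convert to CNF:
  S -> A S | T0 B | T0 T0
  A -> T0 T0 | b
  B -> B B | a
  T0 -> b

Fill CYK table bottom-up:
  [0..0]={A,T0}  "b"  orig:{A}
  [1..1]={A,T0}  "b"  orig:{A}
  [2..2]={B}  "a"
  [3..3]={B}  "a"
  [0..1]={A,S}  "bb"
  [1..2]={S}  "ba"
  [2..3]={B}  "aa"
  [0..2]={S}  "bba"
  [1..3]={S}  "baa"
  [0..3]={S}  "bbaa"

S ∈ T[0,3] ⇒ YES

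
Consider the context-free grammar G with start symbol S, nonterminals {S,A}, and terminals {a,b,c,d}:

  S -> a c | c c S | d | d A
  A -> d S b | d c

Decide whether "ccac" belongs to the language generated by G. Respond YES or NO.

Convert to CNF:
  S -> T0 A | T2 X5 | T3 T2 | d
  A -> T0 T2 | T0 X4
  T0 -> d
  T1 -> b
  T2 -> c
  T3 -> a
  X4 -> S T1
  X5 -> T2 S

Fill CYK table bottom-up:
  [0..0]={T2}  "c"  orig:{}
  [1..1]={T2}  "c"  orig:{}
  [2..2]={T3}  "a"  orig:{}
  [3..3]={T2}  "c"  orig:{}
  [0..1]=∅  "cc"
  [1..2]=∅  "ca"
  [2..3]={S}  "ac"
  [0..2]=∅  "cca"
  [1..3]={X5}  "cac"  orig:{}
  [0..3]={S}  "ccac"

S ∈ T[0,3] ⇒ YES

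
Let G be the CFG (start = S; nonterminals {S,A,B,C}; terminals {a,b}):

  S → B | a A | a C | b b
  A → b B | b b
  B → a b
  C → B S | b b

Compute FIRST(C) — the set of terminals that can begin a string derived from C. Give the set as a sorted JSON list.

Compute FIRST by fixpoint:
round 1:
  A via A→b B: +{b}
  B via B→a b: +{a}
  C via C→B S: +{a}
  C via C→b b: +{b}
  S via S→B: +{a}
  S via S→b b: +{b}
  FIRST[S]={a,b}  FIRST[A]={b}  FIRST[B]={a}  FIRST[C]={a,b}
round 2: — fixpoint
  FIRST[S]={a,b}  FIRST[A]={b}  FIRST[B]={a}  FIRST[C]={a,b}

FIRST(C) = ["a", "b"]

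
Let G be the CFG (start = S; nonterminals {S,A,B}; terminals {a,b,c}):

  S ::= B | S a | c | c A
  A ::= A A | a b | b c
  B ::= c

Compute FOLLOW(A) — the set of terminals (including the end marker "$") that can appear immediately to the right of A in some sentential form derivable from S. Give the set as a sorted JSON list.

FIRST sets, iterate to fixpoint:
[1]
  A via A→a b: +{a}
  A via A→b c: +{b}
  B via B→c: +{c}
  S via S→B: +{c}
  FIRST[S]={c}  FIRST[A]={a,b}  FIRST[B]={c}
[2] — fixpoint
  FIRST[S]={c}  FIRST[A]={a,b}  FIRST[B]={c}

FOLLOW iteration:
seed FOLLOW(S) with $
round 1:
  A→A A: FOLLOW(A) ⊇ FIRST(A) = {a,b}; new: +{a,b}
  S→B: FOLLOW(B) ⊇ FOLLOW(S) ⊇ {$}; new: +{$}
  S→S a: FOLLOW(S) ⊇ FIRST(a) = {a}; new: +{a}
  S→c A: FOLLOW(A) ⊇ FOLLOW(S) ⊇ {$,a}; new: +{$}
  FOLLOW[S]={$,a}  FOLLOW[A]={$,a,b}  FOLLOW[B]={$}
round 2:
  S→B: FOLLOW(B) ⊇ FOLLOW(S) ⊇ {$,a}; new: +{a}
  FOLLOW[S]={$,a}  FOLLOW[A]={$,a,b}  FOLLOW[B]={$,a}
round 3: (no change)
  FOLLOW[S]={$,a}  FOLLOW[A]={$,a,b}  FOLLOW[B]={$,a}

FOLLOW(A) = ["$", "a", "b"]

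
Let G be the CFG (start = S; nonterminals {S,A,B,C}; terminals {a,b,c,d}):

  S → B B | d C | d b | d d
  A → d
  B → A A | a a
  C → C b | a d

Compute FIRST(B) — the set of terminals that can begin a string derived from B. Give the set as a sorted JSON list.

FIRST iteration:
round 1:
  A via A→d: +{d}
  B via B→A A: +{d}
  B via B→a a: +{a}
  C via C→a d: +{a}
  S via S→B B: +{a,d}
  FIRST(S)={a,d}  FIRST(A)={d}  FIRST(B)={a,d}  FIRST(C)={a}
round 2: — fixpoint
  FIRST(S)={a,d}  FIRST(A)={d}  FIRST(B)={a,d}  FIRST(C)={a}

FIRST(B) = ["a", "d"]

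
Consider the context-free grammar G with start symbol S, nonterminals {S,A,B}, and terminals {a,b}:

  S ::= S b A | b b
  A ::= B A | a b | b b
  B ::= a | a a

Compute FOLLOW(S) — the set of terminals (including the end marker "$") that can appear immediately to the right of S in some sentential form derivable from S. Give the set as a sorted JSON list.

FIRST sets, iterate to fixpoint:
round 1:
  A via A→a b: +{a}
  A via A→b b: +{b}
  B via B→a: +{a}
  S via S→b b: +{b}
  FIRST[S]={b}  FIRST[A]={a,b}  FIRST[B]={a}
round 2: — fixpoint
  FIRST[S]={b}  FIRST[A]={a,b}  FIRST[B]={a}

FOLLOW iteration:
initialize: $ ∈ FOLLOW(S)
iter 1:
  A→B A: FOLLOW(B) ⊇ FIRST(A) = {a,b}; new: +{a,b}
  S→S b A: FOLLOW(S) ⊇ FIRST(b) = {b}; new: +{b}
  S→S b A: FOLLOW(A) ⊇ FOLLOW(S) ⊇ {$,b}; new: +{$,b}
  FOLLOW(S)={$,b}  FOLLOW(A)={$,b}  FOLLOW(B)={a,b}
iter 2: — fixpoint
  FOLLOW(S)={$,b}  FOLLOW(A)={$,b}  FOLLOW(B)={a,b}

FOLLOW(S) = ["$", "b"]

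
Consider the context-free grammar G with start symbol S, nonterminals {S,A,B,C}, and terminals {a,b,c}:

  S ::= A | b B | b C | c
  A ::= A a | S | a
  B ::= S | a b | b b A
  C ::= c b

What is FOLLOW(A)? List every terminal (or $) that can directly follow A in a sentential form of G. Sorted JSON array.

FIRST sets, iterate to fixpoint:
iter 1:
  A via A→a: +{a}
  B via B→a b: +{a}
  B via B→b b A: +{b}
  C via C→c b: +{c}
  S via S→A: +{a}
  S via S→b B: +{b}
  S via S→c: +{c}
  FIRST(S)={a,b,c}  FIRST(A)={a}  FIRST(B)={a,b}  FIRST(C)={c}
iter 2:
  A via A→S: +{b,c}
  B via B→S: +{c}
  FIRST(S)={a,b,c}  FIRST(A)={a,b,c}  FIRST(B)={a,b,c}  FIRST(C)={c}
iter 3: done
  FIRST(S)={a,b,c}  FIRST(A)={a,b,c}  FIRST(B)={a,b,c}  FIRST(C)={c}

FOLLOW sets:
FOLLOW(S) := {$}
round 1:
  A→A a: FOLLOW(A) ⊇ FIRST(a) = {a}; new: +{a}
  A→S: FOLLOW(S) ⊇ FOLLOW(A) ⊇ {a}; new: +{a}
  S→A: FOLLOW(A) ⊇ FOLLOW(S) ⊇ {$,a}; new: +{$}
  S→b B: FOLLOW(B) ⊇ FOLLOW(S) ⊇ {$,a}; new: +{$,a}
  S→b C: FOLLOW(C) ⊇ FOLLOW(S) ⊇ {$,a}; new: +{$,a}
  S: {$,a}  A: {$,a}  B: {$,a}  C: {$,a}
round 2: (stable)
  S: {$,a}  A: {$,a}  B: {$,a}  C: {$,a}

FOLLOW(A) = ["$", "a"]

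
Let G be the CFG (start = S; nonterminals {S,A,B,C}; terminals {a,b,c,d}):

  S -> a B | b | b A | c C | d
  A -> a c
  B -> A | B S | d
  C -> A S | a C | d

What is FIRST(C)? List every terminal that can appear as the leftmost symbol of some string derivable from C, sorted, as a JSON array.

Compute FIRST by fixpoint:
pass 1:
  A via A→a c: +{a}
  B via B→A: +{a}
  B via B→d: +{d}
  C via C→A S: +{a}
  C via C→d: +{d}
  S via S→a B: +{a}
  S via S→b: +{b}
  S via S→c C: +{c}
  S via S→d: +{d}
  FIRST[S]={a,b,c,d}  FIRST[A]={a}  FIRST[B]={a,d}  FIRST[C]={a,d}
pass 2: (stable)
  FIRST[S]={a,b,c,d}  FIRST[A]={a}  FIRST[B]={a,d}  FIRST[C]={a,d}

FIRST(C) = ["a", "d"]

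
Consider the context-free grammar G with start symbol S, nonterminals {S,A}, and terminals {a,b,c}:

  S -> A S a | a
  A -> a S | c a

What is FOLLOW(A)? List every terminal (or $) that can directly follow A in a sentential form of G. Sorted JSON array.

Compute FIRST by fixpoint:
iter 1:
  A via A→a S: +{a}
  A via A→c a: +{c}
  S via S→A S a: +{a,c}
  S: {a,c}  A: {a,c}
iter 2: (stable)
  S: {a,c}  A: {a,c}

FOLLOW iteration:
initialize: $ ∈ FOLLOW(S)
round 1:
  S→A S a: FOLLOW(A) ⊇ FIRST(S) = {a,c}; new: +{a,c}
  S→A S a: FOLLOW(S) ⊇ FIRST(a) = {a}; new: +{a}
  FOLLOW[S]={$,a}  FOLLOW[A]={a,c}
round 2:
  A→a S: FOLLOW(S) ⊇ FOLLOW(A) ⊇ {a,c}; new: +{c}
  FOLLOW[S]={$,a,c}  FOLLOW[A]={a,c}
round 3: (stable)
  FOLLOW[S]={$,a,c}  FOLLOW[A]={a,c}

FOLLOW(A) = ["a", "c"]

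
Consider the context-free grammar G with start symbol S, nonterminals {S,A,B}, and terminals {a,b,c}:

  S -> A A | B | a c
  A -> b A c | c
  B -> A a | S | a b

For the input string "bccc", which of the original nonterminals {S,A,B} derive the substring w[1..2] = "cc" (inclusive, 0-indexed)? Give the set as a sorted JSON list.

Convert to CNF:
  S -> A A | A T2 | T2 T0 | T2 T1
  A -> T0 X3 | c
  B -> A A | A T2 | T2 T0 | T2 T1
  T0 -> b
  T1 -> c
  T2 -> a
  X3 -> A T1

CYK table (by increasing span) (cells [i..j] with 1 ≤ i ≤ j ≤ 2 only):
  T[1,1] 'c' = {A,T1}  orig:{A}
  T[2,2] 'c' = {A,T1}  orig:{A}
  T[1,2] 'cc' = {B,S,X3}  orig:{B,S}

Original NTs in T[1,2] deriving "cc": ["B", "S"]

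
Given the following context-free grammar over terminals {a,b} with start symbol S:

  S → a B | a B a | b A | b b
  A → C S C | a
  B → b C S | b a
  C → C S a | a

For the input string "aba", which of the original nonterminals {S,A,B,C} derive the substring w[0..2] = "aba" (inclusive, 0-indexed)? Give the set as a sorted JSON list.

CNF form of G:
  S -> T0 A | T0 T0 | T1 B | T1 X5
  A -> C X2 | a
  B -> T0 T1 | T0 X3
  C -> C X4 | a
  T0 -> b
  T1 -> a
  X2 -> S C
  X3 -> C S
  X4 -> S T1
  X5 -> B T1

Fill CYK table bottom-up, restricted to cells inside w[0..2]:
  T[0,0] 'a' = {A,C,T1}  orig:{A,C}
  T[1,1] 'b' = {T0}  orig:{}
  T[2,2] 'a' = {A,C,T1}  orig:{A,C}
  T[0,1] 'ab' = ∅
  T[1,2] 'ba' = {B,S}
  T[0,2] 'aba' = {S,X3}  orig:{S}

Original NTs in T[0,2] deriving "aba": ["S"]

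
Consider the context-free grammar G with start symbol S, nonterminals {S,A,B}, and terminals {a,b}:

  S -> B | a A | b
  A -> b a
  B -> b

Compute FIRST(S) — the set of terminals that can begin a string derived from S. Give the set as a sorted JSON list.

Compute FIRST by fixpoint:
iter 1:
  A via A→b a: +{b}
  B via B→b: +{b}
  S via S→B: +{b}
  S via S→a A: +{a}
  FIRST(S)={a,b}  FIRST(A)={b}  FIRST(B)={b}
iter 2: done
  FIRST(S)={a,b}  FIRST(A)={b}  FIRST(B)={b}

FIRST(S) = ["a", "b"]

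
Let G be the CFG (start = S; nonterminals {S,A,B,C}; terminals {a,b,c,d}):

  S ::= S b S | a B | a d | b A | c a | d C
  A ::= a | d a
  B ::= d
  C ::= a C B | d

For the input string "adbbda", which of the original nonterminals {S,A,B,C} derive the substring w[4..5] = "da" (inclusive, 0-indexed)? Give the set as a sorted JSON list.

CNF form of G:
  S -> S X5 | T0 C | T1 B | T1 T0 | T2 A | T3 T1
  A -> T0 T1 | a
  B -> d
  C -> T1 X4 | d
  T0 -> d
  T1 -> a
  T2 -> b
  T3 -> c
  X4 -> C B
  X5 -> T2 S

CYK fill, restricted to cells inside w[4..5]:
  T[4,4] 'd' = {B,C,T0}  orig:{B,C}
  T[5,5] 'a' = {A,T1}  orig:{A}
  T[4,5] 'da' = {A}

Original NTs in T[4,5] deriving "da": ["A"]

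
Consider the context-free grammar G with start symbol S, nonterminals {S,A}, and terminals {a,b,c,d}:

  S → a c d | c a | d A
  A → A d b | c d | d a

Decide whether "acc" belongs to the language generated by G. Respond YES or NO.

CNF form of G:
  S -> T0 A | T2 T3 | T3 X5
  A -> A X4 | T0 T3 | T2 T0
  T0 -> d
  T1 -> b
  T2 -> c
  T3 -> a
  X4 -> T0 T1
  X5 -> T2 T0

CYK table (by increasing span):
  cell(0,0) a: {T3}  orig:{}
  cell(1,1) c: {T2}  orig:{}
  cell(2,2) c: {T2}  orig:{}
  cell(0,1) ac: ∅
  cell(1,2) cc: ∅
  cell(0,2) acc: ∅

S ∉ T[0,2] ⇒ NO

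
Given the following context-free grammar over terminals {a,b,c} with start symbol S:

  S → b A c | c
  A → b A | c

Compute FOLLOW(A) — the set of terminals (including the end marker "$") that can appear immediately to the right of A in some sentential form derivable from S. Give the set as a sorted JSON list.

FIRST iteration:
[1]
  A via A→b A: +{b}
  A via A→c: +{c}
  S via S→b A c: +{b}
  S via S→c: +{c}
  FIRST[S]={b,c}  FIRST[A]={b,c}
[2] (no change)
  FIRST[S]={b,c}  FIRST[A]={b,c}

FOLLOW sets:
initialize: $ ∈ FOLLOW(S)
iter 1:
  S→b A c: FOLLOW(A) ⊇ FIRST(c) = {c}; new: +{c}
  S: {$}  A: {c}
iter 2: — fixpoint
  S: {$}  A: {c}

FOLLOW(A) = ["c"]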